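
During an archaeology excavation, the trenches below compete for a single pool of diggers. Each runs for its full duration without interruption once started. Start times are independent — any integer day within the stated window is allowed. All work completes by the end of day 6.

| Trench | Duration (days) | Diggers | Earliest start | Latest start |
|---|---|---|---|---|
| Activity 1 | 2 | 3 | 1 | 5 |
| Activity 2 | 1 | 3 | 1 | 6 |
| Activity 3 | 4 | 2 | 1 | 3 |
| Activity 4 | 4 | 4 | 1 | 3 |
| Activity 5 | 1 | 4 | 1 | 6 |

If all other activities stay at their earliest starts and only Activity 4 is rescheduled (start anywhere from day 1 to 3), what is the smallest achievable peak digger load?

12

Activity 4@1: d1:16  d2:9  d3:6  d4:6  d5:0  d6:0 → peak 16
Activity 4@2: d1:12  d2:9  d3:6  d4:6  d5:4  d6:0 → peak 12
Activity 4@3: d1:12  d2:5  d3:6  d4:6  d5:4  d6:4 → peak 12
Best is Activity 4@2, peak 12.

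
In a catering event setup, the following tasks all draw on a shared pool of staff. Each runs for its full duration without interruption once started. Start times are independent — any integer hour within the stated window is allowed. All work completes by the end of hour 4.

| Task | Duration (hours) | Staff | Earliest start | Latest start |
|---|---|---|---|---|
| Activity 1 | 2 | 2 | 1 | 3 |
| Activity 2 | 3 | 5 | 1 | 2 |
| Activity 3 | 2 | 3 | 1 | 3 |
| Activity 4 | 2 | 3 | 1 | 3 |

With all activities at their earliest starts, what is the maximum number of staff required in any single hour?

Early-start schedule: Activity 1@1, Activity 2@1, Activity 3@1, Activity 4@1.
Load per hour: hour 1: 13, hour 2: 13, hour 3: 5, hour 4: 0.
Peak is 13.

13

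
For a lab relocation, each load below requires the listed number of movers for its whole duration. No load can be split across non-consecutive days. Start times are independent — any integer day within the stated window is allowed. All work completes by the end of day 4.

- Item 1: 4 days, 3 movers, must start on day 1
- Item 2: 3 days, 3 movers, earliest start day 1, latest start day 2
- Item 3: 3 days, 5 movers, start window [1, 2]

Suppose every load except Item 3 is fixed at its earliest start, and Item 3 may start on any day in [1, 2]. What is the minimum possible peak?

Item 3@1: d1:11  d2:11  d3:11  d4:3 → peak 11
Item 3@2: d1:6  d2:11  d3:11  d4:8 → peak 11
Best is Item 3@1, peak 11.

11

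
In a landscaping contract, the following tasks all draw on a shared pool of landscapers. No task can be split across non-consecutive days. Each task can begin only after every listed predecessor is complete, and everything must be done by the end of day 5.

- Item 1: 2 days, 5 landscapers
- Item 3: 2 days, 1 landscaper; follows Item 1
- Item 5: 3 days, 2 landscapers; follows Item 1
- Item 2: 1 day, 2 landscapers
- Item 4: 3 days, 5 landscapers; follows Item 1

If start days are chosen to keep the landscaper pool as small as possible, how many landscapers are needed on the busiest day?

Schedule Item 1@1, Item 3@3, Item 5@3, Item 2@1, Item 4@3: d1:7  d2:5  d3:8  d4:8  d5:7 — peak 8.
No arrangement of the 10 feasible schedules does better.

8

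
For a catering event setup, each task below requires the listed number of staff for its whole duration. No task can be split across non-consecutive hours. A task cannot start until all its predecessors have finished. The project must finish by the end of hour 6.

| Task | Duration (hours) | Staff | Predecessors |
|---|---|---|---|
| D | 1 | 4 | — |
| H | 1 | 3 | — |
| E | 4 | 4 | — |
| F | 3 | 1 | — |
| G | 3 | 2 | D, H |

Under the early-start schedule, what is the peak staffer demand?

12

Early-start schedule: D@1, H@1, E@1, F@1, G@2.
Load per hour: hour 1: 12, hour 2: 7, hour 3: 7, hour 4: 6, hour 5: 0, hour 6: 0.
Peak is 12.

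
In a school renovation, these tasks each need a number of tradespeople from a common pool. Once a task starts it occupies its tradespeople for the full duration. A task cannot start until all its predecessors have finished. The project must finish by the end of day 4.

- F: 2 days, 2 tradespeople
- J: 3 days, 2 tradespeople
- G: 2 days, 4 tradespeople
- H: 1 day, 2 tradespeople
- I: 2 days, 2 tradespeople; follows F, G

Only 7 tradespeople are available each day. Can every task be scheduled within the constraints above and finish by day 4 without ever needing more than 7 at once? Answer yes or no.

The minimum achievable peak is 8; 7 < 8, so no feasible schedule stays within the cap.

no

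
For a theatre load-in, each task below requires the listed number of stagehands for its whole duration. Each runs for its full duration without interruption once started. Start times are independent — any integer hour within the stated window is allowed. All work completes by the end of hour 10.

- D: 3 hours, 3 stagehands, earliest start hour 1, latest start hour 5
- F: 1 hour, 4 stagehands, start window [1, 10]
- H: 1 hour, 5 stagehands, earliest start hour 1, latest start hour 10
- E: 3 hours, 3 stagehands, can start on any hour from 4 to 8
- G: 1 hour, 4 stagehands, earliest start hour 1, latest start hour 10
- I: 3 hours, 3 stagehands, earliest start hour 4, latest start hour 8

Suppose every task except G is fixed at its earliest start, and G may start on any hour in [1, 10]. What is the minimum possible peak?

12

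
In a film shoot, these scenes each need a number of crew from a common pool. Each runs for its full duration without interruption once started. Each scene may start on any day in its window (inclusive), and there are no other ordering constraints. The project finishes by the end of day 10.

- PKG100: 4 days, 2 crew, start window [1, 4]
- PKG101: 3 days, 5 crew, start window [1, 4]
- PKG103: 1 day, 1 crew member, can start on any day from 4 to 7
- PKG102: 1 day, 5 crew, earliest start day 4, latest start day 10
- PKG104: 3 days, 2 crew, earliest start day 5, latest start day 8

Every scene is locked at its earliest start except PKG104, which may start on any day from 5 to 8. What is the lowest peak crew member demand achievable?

PKG104@5: d1:7  d2:7  d3:7  d4:8  d5:2  d6:2  d7:2  d8:0  d9:0  d10:0 → peak 8
PKG104@6: d1:7  d2:7  d3:7  d4:8  d5:0  d6:2  d7:2  d8:2  d9:0  d10:0 → peak 8
PKG104@7: d1:7  d2:7  d3:7  d4:8  d5:0  d6:0  d7:2  d8:2  d9:2  d10:0 → peak 8
PKG104@8: d1:7  d2:7  d3:7  d4:8  d5:0  d6:0  d7:0  d8:2  d9:2  d10:2 → peak 8
Best is PKG104@5, peak 8.

8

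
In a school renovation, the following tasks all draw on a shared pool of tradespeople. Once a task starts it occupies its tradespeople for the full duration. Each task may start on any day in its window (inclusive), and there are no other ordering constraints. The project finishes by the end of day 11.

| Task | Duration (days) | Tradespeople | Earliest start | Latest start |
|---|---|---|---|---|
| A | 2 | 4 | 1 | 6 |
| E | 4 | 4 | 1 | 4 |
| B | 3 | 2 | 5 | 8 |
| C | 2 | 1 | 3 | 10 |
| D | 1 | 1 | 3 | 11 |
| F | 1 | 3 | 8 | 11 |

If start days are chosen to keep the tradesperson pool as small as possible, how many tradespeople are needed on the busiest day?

4

Early-start (A@1, E@1, B@5, C@3, D@3, F@8) gives peak 8: d1:8  d2:8  d3:6  d4:5  d5:2  d6:2  d7:2  d8:3  d9:0  d10:0  d11:0.
Shift E→3, B→7, C→7, D→7, F→10.
Schedule A@1, E@3, B@7, C@7, D@7, F@10: d1:4  d2:4  d3:4  d4:4  d5:4  d6:4  d7:4  d8:3  d9:2  d10:3  d11:0 — peak 4.
Total tradesperson-days = 36 over 11 days ⇒ peak ≥ ⌈36/11⌉ = 4, so 4 is optimal.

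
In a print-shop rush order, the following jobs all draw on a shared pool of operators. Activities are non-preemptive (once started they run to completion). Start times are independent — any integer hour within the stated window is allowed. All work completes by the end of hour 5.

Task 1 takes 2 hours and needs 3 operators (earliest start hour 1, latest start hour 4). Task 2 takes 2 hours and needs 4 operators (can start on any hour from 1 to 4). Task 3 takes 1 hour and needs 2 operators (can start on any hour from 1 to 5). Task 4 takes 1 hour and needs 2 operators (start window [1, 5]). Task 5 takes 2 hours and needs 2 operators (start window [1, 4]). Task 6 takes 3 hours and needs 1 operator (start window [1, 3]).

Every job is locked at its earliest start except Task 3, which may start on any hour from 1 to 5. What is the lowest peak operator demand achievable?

Task 3@1: h1:14  h2:10  h3:1  h4:0  h5:0 → peak 14
Task 3@2: h1:12  h2:12  h3:1  h4:0  h5:0 → peak 12
Task 3@3: h1:12  h2:10  h3:3  h4:0  h5:0 → peak 12
Task 3@4: h1:12  h2:10  h3:1  h4:2  h5:0 → peak 12
Task 3@5: h1:12  h2:10  h3:1  h4:0  h5:2 → peak 12
Best is Task 3@2, peak 12.

12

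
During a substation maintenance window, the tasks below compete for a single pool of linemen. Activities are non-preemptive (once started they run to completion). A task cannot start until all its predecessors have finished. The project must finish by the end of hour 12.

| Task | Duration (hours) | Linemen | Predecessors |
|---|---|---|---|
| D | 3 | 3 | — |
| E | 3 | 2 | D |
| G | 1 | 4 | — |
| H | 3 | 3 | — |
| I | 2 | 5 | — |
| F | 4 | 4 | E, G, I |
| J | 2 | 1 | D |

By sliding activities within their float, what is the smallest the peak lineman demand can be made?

6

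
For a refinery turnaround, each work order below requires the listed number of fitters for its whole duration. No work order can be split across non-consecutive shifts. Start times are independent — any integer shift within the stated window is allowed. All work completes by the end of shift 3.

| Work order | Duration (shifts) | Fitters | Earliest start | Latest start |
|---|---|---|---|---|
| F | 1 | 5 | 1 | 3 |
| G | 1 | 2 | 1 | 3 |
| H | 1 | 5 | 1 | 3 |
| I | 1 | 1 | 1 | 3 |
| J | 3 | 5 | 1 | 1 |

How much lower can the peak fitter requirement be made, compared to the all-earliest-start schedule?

8

Early-start peak: s1:18  s2:5  s3:5 ⇒ 18.
Leveled (F@1, G@2, H@3, I@2, J@1): s1:10  s2:8  s3:10 ⇒ 10.
Reduction 18 − 10 = 8.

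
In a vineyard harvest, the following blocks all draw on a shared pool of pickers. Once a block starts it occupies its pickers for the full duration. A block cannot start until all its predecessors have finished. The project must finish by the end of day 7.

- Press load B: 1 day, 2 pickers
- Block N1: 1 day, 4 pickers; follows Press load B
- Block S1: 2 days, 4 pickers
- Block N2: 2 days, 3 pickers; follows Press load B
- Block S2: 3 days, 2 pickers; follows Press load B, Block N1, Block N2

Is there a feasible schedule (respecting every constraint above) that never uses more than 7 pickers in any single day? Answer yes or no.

yes

Schedule Press load B@1, Block N1@2, Block S1@5, Block N2@3, Block S2@5: d1:2  d2:4  d3:3  d4:3  d5:6  d6:6  d7:2 — peak 6 ≤ 7.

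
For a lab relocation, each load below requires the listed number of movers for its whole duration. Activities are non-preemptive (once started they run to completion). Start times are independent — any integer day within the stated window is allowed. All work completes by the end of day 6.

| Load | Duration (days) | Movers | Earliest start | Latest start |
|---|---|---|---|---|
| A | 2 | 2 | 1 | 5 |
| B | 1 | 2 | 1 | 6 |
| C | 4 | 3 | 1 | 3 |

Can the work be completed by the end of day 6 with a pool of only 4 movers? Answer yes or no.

Schedule A@1, B@1, C@3: d1:4  d2:2  d3:3  d4:3  d5:3  d6:3 — peak 4 ≤ 4.

yes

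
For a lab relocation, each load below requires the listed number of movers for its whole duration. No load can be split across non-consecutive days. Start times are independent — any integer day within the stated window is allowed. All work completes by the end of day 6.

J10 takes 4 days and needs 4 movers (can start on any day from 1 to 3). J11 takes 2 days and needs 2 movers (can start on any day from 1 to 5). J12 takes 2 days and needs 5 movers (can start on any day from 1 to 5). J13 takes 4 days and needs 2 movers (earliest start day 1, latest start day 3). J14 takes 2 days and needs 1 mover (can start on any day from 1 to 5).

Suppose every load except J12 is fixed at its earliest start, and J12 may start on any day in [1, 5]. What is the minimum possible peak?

J12@1: d1:14  d2:14  d3:6  d4:6  d5:0  d6:0 → peak 14
J12@2: d1:9  d2:14  d3:11  d4:6  d5:0  d6:0 → peak 14
J12@3: d1:9  d2:9  d3:11  d4:11  d5:0  d6:0 → peak 11
J12@4: d1:9  d2:9  d3:6  d4:11  d5:5  d6:0 → peak 11
J12@5: d1:9  d2:9  d3:6  d4:6  d5:5  d6:5 → peak 9
Best is J12@5, peak 9.

9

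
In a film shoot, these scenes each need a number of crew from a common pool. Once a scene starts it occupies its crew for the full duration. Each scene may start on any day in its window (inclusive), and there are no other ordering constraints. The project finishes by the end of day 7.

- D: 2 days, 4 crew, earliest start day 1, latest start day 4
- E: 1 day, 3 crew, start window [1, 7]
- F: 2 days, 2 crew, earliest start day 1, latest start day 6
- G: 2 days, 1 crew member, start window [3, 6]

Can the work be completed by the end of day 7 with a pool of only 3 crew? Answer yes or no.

The minimum achievable peak is 4; 3 < 4, so no feasible schedule stays within the cap.

no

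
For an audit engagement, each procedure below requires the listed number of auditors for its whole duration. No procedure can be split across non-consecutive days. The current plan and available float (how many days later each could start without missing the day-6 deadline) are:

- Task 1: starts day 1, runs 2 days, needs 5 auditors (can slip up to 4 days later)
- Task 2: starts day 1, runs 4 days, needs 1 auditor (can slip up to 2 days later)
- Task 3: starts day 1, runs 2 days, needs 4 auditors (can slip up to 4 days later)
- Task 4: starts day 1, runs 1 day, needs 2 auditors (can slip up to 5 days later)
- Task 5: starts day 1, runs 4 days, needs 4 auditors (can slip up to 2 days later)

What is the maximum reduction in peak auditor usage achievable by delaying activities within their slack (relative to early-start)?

Early-start peak: d1:16  d2:14  d3:5  d4:5  d5:0  d6:0 ⇒ 16.
Leveled (Task 1@1, Task 2@1, Task 3@5, Task 4@1, Task 5@3): d1:8  d2:6  d3:5  d4:5  d5:8  d6:8 ⇒ 8.
Reduction 16 − 8 = 8.

8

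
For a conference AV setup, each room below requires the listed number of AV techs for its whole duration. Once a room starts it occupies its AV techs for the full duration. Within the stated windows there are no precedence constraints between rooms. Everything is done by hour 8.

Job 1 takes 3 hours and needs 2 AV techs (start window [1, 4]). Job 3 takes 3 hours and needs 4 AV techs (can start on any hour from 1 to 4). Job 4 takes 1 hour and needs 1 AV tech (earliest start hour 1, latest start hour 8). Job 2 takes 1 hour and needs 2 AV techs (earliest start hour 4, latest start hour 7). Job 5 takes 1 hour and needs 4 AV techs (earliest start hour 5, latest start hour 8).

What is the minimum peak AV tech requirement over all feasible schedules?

4

Early-start (Job 1@1, Job 3@1, Job 4@1, Job 2@4, Job 5@5) gives peak 7: h1:7  h2:6  h3:6  h4:2  h5:4  h6:0  h7:0  h8:0.
Shift Job 3→4, Job 2→7, Job 5→8.
Schedule Job 1@1, Job 3@4, Job 4@1, Job 2@7, Job 5@8: h1:3  h2:2  h3:2  h4:4  h5:4  h6:4  h7:2  h8:4 — peak 4.
Total AV tech-hours = 25 over 8 hours ⇒ peak ≥ ⌈25/8⌉ = 4, so 4 is optimal.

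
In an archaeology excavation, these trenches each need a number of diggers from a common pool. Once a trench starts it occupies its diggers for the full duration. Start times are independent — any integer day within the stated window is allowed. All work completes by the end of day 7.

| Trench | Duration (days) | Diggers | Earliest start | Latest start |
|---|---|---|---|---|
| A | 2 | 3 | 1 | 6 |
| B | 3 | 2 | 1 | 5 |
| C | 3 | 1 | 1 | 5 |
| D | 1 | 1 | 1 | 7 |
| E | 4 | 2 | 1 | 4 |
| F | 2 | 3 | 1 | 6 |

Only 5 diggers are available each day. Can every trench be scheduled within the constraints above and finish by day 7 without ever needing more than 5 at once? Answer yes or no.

yes

Schedule A@1, B@1, C@3, D@3, E@4, F@6: d1:5  d2:5  d3:4  d4:3  d5:3  d6:5  d7:5 — peak 5 ≤ 5.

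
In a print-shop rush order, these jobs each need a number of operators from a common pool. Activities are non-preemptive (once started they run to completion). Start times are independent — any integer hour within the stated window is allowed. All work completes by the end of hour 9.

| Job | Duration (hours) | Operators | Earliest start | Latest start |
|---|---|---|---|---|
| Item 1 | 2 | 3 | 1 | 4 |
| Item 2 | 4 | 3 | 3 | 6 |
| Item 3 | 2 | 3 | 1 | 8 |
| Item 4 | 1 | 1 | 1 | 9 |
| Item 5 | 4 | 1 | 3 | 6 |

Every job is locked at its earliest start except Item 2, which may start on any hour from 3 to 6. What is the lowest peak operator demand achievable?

Item 2@3: h1:7  h2:6  h3:4  h4:4  h5:4  h6:4  h7:0  h8:0  h9:0 → peak 7
Item 2@4: h1:7  h2:6  h3:1  h4:4  h5:4  h6:4  h7:3  h8:0  h9:0 → peak 7
Item 2@5: h1:7  h2:6  h3:1  h4:1  h5:4  h6:4  h7:3  h8:3  h9:0 → peak 7
Item 2@6: h1:7  h2:6  h3:1  h4:1  h5:1  h6:4  h7:3  h8:3  h9:3 → peak 7
Best is Item 2@3, peak 7.

7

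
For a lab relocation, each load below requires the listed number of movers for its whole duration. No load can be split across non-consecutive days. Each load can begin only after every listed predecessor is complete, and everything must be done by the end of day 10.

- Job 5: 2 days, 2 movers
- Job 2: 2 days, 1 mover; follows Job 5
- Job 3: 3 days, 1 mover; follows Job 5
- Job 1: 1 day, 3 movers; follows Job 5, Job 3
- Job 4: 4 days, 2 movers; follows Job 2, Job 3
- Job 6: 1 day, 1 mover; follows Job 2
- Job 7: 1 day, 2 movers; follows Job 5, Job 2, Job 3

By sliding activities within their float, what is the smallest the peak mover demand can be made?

4

Early-start (Job 5@1, Job 2@3, Job 3@3, Job 1@6, Job 4@6, Job 6@5, Job 7@6) gives peak 7: d1:2  d2:2  d3:2  d4:2  d5:2  d6:7  d7:2  d8:2  d9:2  d10:0.
Shift Job 4→7, Job 7→7.
Schedule Job 5@1, Job 2@3, Job 3@3, Job 1@6, Job 4@7, Job 6@5, Job 7@7: d1:2  d2:2  d3:2  d4:2  d5:2  d6:3  d7:4  d8:2  d9:2  d10:2 — peak 4.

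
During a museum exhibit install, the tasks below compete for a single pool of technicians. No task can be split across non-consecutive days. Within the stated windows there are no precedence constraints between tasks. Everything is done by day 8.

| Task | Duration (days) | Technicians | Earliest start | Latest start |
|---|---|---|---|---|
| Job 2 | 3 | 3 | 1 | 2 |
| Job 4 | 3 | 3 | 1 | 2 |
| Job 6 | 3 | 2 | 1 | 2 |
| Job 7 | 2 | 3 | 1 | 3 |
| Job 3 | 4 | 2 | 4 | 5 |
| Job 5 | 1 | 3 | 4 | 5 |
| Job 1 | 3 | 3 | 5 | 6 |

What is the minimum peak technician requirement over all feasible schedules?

11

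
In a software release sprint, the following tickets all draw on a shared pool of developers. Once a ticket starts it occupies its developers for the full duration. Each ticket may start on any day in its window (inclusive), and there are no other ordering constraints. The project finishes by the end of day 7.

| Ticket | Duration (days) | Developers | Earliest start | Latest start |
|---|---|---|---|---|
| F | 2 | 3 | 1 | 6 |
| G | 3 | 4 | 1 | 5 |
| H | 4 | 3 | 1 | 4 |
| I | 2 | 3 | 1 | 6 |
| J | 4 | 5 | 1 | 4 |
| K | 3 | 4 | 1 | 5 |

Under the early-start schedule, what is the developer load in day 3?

16

At early start, day 3 has: G, H, J, K.
Demand: 4 + 3 + 5 + 4 = 16.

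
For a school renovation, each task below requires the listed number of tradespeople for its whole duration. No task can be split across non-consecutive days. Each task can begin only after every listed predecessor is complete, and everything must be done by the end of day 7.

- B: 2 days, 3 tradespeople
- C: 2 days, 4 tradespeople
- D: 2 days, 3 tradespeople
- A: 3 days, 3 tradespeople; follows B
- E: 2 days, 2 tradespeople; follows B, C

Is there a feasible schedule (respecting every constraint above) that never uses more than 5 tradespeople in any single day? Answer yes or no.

The minimum achievable peak is 6; 5 < 6, so no feasible schedule stays within the cap.

no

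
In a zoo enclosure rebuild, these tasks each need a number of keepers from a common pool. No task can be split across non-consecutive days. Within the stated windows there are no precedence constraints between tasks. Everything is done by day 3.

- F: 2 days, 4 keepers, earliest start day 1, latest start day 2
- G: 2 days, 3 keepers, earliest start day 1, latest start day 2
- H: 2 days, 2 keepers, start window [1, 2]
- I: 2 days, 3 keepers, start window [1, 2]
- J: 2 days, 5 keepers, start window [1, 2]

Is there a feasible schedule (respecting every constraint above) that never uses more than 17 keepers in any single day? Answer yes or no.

Schedule F@1, G@1, H@1, I@1, J@1: d1:17  d2:17  d3:0 — peak 17 ≤ 17.

yes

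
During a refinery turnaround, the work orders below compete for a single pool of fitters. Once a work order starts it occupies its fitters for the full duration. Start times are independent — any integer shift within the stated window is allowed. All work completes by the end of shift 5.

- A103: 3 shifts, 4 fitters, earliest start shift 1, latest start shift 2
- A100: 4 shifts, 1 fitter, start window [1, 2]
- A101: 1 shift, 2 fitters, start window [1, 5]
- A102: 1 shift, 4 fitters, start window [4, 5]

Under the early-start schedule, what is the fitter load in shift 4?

5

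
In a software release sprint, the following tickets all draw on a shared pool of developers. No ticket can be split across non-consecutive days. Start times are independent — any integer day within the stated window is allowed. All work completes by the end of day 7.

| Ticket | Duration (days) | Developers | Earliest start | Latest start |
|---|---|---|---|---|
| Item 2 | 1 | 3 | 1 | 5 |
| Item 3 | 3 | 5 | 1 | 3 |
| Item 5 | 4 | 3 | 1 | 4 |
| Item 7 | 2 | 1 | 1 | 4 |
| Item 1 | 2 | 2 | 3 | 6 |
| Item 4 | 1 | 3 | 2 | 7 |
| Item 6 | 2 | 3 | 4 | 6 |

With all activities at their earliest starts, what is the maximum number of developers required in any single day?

12

Early-start schedule: Item 2@1, Item 3@1, Item 5@1, Item 7@1, Item 1@3, Item 4@2, Item 6@4.
Load per day: day 1: 12, day 2: 12, day 3: 10, day 4: 8, day 5: 3, day 6: 0, day 7: 0.
Peak is 12.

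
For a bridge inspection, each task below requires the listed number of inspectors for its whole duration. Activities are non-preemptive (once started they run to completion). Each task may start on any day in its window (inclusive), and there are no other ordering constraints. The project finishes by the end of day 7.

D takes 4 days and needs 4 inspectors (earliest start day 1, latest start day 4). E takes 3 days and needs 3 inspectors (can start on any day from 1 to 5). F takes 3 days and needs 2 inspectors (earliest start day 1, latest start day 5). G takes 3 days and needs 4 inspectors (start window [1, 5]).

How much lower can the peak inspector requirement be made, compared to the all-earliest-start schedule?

6

Early-start peak: d1:13  d2:13  d3:13  d4:4  d5:0  d6:0  d7:0 ⇒ 13.
Leveled (D@1, E@1, F@4, G@5): d1:7  d2:7  d3:7  d4:6  d5:6  d6:6  d7:4 ⇒ 7.
Reduction 13 − 7 = 6.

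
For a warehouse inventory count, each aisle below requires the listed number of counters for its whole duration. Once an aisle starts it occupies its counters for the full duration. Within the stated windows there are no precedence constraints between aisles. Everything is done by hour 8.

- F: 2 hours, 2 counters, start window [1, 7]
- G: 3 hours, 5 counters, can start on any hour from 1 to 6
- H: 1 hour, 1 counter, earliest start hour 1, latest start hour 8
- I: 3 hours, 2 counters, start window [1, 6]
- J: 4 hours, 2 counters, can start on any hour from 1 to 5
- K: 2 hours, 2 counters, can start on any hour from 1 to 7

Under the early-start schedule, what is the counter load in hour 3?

At early start, hour 3 has: G, I, J.
Demand: 5 + 2 + 2 = 9.

9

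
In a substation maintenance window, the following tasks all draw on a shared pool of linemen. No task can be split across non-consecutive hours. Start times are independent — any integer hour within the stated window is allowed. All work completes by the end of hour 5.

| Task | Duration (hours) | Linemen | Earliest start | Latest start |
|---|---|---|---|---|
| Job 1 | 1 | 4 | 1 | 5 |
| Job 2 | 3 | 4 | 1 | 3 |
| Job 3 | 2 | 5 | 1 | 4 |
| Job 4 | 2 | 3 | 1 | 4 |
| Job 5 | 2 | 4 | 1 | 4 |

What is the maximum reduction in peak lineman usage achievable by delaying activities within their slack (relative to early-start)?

12

Early-start peak: h1:20  h2:16  h3:4  h4:0  h5:0 ⇒ 20.
Leveled (Job 1@1, Job 2@1, Job 3@4, Job 4@4, Job 5@2): h1:8  h2:8  h3:8  h4:8  h5:8 ⇒ 8.
Reduction 20 − 8 = 12.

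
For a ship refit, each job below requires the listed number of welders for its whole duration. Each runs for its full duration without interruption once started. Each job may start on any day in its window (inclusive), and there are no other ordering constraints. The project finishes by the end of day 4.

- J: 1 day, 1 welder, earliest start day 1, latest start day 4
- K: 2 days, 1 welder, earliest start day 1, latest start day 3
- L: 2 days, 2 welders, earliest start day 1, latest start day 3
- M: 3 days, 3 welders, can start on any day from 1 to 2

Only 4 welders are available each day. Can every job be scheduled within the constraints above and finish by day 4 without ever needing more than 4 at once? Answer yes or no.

The minimum achievable peak is 5; 4 < 5, so no feasible schedule stays within the cap.

no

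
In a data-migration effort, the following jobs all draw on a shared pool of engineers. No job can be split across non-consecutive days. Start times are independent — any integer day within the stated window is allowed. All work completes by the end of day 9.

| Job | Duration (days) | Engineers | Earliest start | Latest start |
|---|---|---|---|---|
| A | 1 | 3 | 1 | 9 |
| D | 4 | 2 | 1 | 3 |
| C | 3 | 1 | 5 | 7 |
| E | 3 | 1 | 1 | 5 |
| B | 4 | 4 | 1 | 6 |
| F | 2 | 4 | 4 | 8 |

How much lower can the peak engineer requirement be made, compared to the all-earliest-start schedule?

Early-start peak: d1:10  d2:7  d3:7  d4:10  d5:5  d6:1  d7:1  d8:0  d9:0 ⇒ 10.
Leveled (A@1, D@1, C@5, E@1, B@4, F@8): d1:6  d2:3  d3:3  d4:6  d5:5  d6:5  d7:5  d8:4  d9:4 ⇒ 6.
Reduction 10 − 6 = 4.

4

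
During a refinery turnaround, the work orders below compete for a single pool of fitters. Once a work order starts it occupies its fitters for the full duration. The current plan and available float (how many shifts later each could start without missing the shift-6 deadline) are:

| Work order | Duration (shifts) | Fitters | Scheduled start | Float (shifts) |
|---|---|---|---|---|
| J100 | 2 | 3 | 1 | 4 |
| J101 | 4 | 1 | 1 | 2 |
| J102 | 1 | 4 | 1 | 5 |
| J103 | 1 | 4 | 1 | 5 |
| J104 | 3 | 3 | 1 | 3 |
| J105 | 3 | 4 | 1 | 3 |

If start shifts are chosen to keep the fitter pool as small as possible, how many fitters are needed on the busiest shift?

8

Early-start (J100@1, J101@1, J102@1, J103@1, J104@1, J105@1) gives peak 19: s1:19  s2:11  s3:8  s4:1  s5:0  s6:0.
Shift J103→2, J104→3, J105→3.
Schedule J100@1, J101@1, J102@1, J103@2, J104@3, J105@3: s1:8  s2:8  s3:8  s4:8  s5:7  s6:0 — peak 8.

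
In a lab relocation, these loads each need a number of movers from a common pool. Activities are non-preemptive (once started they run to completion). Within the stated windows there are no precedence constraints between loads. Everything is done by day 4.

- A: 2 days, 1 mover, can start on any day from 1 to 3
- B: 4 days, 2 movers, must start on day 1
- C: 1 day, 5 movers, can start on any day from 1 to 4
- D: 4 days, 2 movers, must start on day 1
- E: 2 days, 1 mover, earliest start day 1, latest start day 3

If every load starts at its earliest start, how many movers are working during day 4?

4

At early start, day 4 has: B, D.
Demand: 2 + 2 = 4.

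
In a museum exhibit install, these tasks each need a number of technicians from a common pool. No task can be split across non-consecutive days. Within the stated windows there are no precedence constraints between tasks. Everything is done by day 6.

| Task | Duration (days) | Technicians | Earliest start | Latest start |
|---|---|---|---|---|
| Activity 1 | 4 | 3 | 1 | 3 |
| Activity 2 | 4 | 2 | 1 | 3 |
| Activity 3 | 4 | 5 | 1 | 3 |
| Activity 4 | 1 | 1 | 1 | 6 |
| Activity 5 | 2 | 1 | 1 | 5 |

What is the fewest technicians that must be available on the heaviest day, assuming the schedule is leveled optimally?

10

Early-start (Activity 1@1, Activity 2@1, Activity 3@1, Activity 4@1, Activity 5@1) gives peak 12: d1:12  d2:11  d3:10  d4:10  d5:0  d6:0.
Shift Activity 4→5, Activity 5→5.
Schedule Activity 1@1, Activity 2@1, Activity 3@1, Activity 4@5, Activity 5@5: d1:10  d2:10  d3:10  d4:10  d5:2  d6:1 — peak 10.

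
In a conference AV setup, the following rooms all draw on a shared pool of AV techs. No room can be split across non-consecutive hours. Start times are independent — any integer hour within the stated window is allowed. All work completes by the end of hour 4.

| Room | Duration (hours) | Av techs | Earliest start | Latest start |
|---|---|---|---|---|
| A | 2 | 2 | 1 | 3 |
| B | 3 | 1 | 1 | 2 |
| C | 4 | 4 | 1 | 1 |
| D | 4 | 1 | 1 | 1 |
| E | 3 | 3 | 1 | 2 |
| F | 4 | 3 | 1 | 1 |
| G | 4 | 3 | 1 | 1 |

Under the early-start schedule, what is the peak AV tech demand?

Early-start schedule: A@1, B@1, C@1, D@1, E@1, F@1, G@1.
Load per hour: hour 1: 17, hour 2: 17, hour 3: 15, hour 4: 11.
Peak is 17.

17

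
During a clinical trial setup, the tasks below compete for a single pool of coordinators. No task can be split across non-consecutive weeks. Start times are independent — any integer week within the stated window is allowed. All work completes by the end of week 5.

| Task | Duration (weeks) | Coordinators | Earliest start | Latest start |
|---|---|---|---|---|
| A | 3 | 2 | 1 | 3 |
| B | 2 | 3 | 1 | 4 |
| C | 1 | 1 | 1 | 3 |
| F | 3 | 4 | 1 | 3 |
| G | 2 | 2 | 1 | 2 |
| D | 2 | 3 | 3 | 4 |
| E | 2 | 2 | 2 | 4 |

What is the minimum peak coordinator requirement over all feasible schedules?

Early-start (A@1, B@1, C@1, F@1, G@1, D@3, E@2) gives peak 13: w1:12  w2:13  w3:11  w4:3  w5:0.
Shift B→4, G→2, D→4, E→4.
Schedule A@1, B@4, C@1, F@1, G@2, D@4, E@4: w1:7  w2:8  w3:8  w4:8  w5:8 — peak 8.
Total coordinator-weeks = 39 over 5 weeks ⇒ peak ≥ ⌈39/5⌉ = 8, so 8 is optimal.

8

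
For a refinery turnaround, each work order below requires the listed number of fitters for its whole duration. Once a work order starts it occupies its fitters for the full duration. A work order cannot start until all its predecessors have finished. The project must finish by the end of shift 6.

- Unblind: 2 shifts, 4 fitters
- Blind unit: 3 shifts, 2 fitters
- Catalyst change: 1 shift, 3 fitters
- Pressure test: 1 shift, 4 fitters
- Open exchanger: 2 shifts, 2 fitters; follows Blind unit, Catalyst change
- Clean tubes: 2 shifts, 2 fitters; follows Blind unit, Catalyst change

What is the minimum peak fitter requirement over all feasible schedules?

6

Early-start (Unblind@1, Blind unit@1, Catalyst change@1, Pressure test@1, Open exchanger@4, Clean tubes@4) gives peak 13: s1:13  s2:6  s3:2  s4:4  s5:4  s6:0.
Shift Catalyst change→3, Pressure test→4, Clean tubes→5.
Schedule Unblind@1, Blind unit@1, Catalyst change@3, Pressure test@4, Open exchanger@4, Clean tubes@5: s1:6  s2:6  s3:5  s4:6  s5:4  s6:2 — peak 6.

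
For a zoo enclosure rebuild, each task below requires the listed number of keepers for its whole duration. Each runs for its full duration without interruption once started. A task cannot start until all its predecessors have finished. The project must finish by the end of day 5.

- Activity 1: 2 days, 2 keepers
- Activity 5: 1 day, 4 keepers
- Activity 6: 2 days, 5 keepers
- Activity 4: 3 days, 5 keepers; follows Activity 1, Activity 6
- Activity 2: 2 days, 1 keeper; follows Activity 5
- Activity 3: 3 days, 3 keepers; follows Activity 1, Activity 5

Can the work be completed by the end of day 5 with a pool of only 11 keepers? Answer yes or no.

yes

Schedule Activity 1@1, Activity 5@1, Activity 6@1, Activity 4@3, Activity 2@2, Activity 3@3: d1:11  d2:8  d3:9  d4:8  d5:8 — peak 11 ≤ 11.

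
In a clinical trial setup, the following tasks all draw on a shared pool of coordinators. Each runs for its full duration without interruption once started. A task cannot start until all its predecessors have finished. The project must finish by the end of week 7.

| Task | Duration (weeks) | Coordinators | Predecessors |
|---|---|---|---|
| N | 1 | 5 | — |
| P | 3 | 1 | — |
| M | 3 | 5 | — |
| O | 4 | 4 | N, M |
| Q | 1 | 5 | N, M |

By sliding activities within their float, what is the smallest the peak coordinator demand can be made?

Early-start (N@1, P@1, M@1, O@4, Q@4) gives peak 11: w1:11  w2:6  w3:6  w4:9  w5:4  w6:4  w7:4.
Shift P→2.
Schedule N@1, P@2, M@1, O@4, Q@4: w1:10  w2:6  w3:6  w4:10  w5:4  w6:4  w7:4 — peak 10.

10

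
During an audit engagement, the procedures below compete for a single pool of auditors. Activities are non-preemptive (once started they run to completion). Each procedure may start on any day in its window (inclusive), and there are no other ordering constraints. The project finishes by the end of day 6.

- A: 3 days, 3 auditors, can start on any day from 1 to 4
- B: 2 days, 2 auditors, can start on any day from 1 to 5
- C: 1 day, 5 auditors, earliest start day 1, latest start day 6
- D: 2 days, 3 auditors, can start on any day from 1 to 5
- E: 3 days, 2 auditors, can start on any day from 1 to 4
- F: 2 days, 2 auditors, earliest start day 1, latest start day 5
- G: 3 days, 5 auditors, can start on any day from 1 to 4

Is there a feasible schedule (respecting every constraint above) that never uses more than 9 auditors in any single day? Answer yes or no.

yes

Schedule A@1, B@1, C@3, D@1, E@4, F@4, G@4: d1:8  d2:8  d3:8  d4:9  d5:9  d6:7 — peak 9 ≤ 9.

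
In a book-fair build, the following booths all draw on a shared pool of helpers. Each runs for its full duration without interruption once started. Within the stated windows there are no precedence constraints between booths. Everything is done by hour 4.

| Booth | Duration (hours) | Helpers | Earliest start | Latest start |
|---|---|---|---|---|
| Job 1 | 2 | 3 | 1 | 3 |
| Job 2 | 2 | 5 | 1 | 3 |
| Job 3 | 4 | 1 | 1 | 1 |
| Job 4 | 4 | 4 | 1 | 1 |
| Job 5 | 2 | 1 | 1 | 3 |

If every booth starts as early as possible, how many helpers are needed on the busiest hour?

Early-start schedule: Job 1@1, Job 2@1, Job 3@1, Job 4@1, Job 5@1.
Load per hour: hour 1: 14, hour 2: 14, hour 3: 5, hour 4: 5.
Peak is 14.

14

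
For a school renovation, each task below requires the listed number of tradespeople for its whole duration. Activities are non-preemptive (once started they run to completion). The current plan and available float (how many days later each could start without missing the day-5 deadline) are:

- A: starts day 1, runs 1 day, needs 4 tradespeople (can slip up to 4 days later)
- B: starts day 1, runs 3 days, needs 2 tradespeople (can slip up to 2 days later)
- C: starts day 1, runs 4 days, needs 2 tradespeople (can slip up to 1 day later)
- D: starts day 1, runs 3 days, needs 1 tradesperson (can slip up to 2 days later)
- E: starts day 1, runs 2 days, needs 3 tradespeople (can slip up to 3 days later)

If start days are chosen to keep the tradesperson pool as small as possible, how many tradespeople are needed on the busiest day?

Early-start (A@1, B@1, C@1, D@1, E@1) gives peak 12: d1:12  d2:8  d3:5  d4:2  d5:0.
Shift C→2, D→2, E→4.
Schedule A@1, B@1, C@2, D@2, E@4: d1:6  d2:5  d3:5  d4:6  d5:5 — peak 6.
Total tradesperson-days = 27 over 5 days ⇒ peak ≥ ⌈27/5⌉ = 6, so 6 is optimal.

6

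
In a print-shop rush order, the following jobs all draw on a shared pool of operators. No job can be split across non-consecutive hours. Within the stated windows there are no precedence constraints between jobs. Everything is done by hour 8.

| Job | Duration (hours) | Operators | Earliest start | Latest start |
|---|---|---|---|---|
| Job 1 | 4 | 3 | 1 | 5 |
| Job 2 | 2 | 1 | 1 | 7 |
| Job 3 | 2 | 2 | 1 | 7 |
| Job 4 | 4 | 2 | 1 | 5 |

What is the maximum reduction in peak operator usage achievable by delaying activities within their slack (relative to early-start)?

4

Early-start peak: h1:8  h2:8  h3:5  h4:5  h5:0  h6:0  h7:0  h8:0 ⇒ 8.
Leveled (Job 1@1, Job 2@1, Job 3@5, Job 4@5): h1:4  h2:4  h3:3  h4:3  h5:4  h6:4  h7:2  h8:2 ⇒ 4.
Reduction 8 − 4 = 4.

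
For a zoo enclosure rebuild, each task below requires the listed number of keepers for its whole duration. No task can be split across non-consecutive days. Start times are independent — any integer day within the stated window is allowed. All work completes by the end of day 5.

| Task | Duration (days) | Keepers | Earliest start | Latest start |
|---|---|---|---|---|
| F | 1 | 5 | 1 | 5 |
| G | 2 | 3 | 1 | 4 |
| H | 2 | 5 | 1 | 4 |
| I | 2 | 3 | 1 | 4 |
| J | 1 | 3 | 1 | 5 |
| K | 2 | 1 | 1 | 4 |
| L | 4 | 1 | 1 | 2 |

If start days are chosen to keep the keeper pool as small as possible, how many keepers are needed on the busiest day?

Early-start (F@1, G@1, H@1, I@1, J@1, K@1, L@1) gives peak 21: d1:21  d2:13  d3:1  d4:1  d5:0.
Shift H→4, I→2, J→3, K→2, L→2.
Schedule F@1, G@1, H@4, I@2, J@3, K@2, L@2: d1:8  d2:8  d3:8  d4:6  d5:6 — peak 8.
Total keeper-days = 36 over 5 days ⇒ peak ≥ ⌈36/5⌉ = 8, so 8 is optimal.

8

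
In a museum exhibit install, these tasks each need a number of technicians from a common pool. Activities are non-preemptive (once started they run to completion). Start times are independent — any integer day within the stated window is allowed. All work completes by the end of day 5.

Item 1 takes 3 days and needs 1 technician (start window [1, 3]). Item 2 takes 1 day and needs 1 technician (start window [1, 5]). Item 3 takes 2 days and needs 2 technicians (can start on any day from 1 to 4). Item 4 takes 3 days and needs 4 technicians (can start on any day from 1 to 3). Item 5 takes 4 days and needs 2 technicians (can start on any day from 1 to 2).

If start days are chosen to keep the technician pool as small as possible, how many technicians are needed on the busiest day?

7

Early-start (Item 1@1, Item 2@1, Item 3@1, Item 4@1, Item 5@1) gives peak 10: d1:10  d2:9  d3:7  d4:2  d5:0.
Shift Item 4→3.
Schedule Item 1@1, Item 2@1, Item 3@1, Item 4@3, Item 5@1: d1:6  d2:5  d3:7  d4:6  d5:4 — peak 7.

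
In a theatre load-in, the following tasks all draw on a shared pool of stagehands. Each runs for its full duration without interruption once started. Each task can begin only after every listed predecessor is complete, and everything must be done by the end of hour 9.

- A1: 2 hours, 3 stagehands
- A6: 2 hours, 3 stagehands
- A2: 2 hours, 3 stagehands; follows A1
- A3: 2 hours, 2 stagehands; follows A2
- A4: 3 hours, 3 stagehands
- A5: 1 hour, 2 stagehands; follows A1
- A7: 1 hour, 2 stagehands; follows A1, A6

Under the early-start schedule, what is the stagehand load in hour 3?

10

At early start, hour 3 has: A2, A4, A5, A7.
Demand: 3 + 3 + 2 + 2 = 10.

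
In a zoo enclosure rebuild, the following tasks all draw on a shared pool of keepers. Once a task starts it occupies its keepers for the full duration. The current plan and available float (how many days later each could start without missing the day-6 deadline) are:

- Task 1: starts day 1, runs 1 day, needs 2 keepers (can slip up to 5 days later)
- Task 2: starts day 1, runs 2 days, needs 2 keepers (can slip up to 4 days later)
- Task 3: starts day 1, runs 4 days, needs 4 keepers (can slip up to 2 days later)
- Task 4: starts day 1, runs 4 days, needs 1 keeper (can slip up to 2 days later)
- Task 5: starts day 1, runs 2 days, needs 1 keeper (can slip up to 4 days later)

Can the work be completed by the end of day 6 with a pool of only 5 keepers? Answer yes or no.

Schedule Task 1@1, Task 2@1, Task 3@3, Task 4@1, Task 5@5: d1:5  d2:3  d3:5  d4:5  d5:5  d6:5 — peak 5 ≤ 5.

yes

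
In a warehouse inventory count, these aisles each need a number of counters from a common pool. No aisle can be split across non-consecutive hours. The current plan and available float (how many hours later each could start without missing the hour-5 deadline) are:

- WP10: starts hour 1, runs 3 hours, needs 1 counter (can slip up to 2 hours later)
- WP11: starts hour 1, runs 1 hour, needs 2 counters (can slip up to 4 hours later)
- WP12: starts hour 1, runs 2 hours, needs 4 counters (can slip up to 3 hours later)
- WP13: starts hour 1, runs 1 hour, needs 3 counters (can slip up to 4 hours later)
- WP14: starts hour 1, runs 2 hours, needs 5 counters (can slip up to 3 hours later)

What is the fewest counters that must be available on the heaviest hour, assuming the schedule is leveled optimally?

Early-start (WP10@1, WP11@1, WP12@1, WP13@1, WP14@1) gives peak 15: h1:15  h2:10  h3:1  h4:0  h5:0.
Shift WP12→2, WP14→4.
Schedule WP10@1, WP11@1, WP12@2, WP13@1, WP14@4: h1:6  h2:5  h3:5  h4:5  h5:5 — peak 6.
Total counter-hours = 26 over 5 hours ⇒ peak ≥ ⌈26/5⌉ = 6, so 6 is optimal.

6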